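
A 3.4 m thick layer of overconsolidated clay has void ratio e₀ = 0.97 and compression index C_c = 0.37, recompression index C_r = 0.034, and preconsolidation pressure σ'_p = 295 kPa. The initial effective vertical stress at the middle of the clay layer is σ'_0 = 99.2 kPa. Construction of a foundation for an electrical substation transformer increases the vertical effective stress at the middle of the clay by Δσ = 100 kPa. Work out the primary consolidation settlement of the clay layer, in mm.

Final effective stress: σ'_f = 99.2 + 100 = 199.2 kPa.
σ'_f = 199.2 ≤ σ'_p = 295 kPa, so the clay remains overconsolidated and only the recompression index applies:
S_c = C_r·H/(1+e₀)·log₁₀(σ'_f/σ'_0) = 0.034×3.4/1.97×log₁₀(199.2/99.2)
    = 0.058681 × 0.30278 = 0.01777 m

S_c ≈ 17.8 mm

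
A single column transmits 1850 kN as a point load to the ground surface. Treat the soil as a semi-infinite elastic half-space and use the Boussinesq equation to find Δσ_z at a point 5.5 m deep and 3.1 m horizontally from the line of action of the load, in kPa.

Δσ_z ≈ 14.7 kPa

Boussinesq vertical stress below a point load on an elastic half-space:
Δσ_z = 3P/(2πz²) · [1 + (r/z)²]^(−5/2)
r/z = 3.1/5.5 = 0.56364; [1+(r/z)²]^(−5/2) = 0.50173.
Δσ_z = 3×1850/(2π×5.5²) × 0.50173 = 29.2 × 0.50173 = 14.65 kPa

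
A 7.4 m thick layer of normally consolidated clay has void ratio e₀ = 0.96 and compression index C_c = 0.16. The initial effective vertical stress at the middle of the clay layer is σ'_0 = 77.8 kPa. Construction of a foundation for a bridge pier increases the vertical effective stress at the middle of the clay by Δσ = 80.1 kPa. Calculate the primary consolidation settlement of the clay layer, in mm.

S_c ≈ 186 mm

Final effective stress: σ'_f = σ'_0 + Δσ = 77.8 + 80.1 = 157.9 kPa.
Normally consolidated clay, so the full stress increment lies on the virgin compression line:
S_c = C_c·H/(1+e₀)·log₁₀(σ'_f/σ'_0) = 0.16×7.4/(1+0.96)×log₁₀(157.9/77.8)
    = 0.60408 × 0.3074 = 0.1857 m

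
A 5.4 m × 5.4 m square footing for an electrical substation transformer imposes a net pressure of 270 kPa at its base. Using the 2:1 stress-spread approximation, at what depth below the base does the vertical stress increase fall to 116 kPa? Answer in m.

z ≈ 2.84 m

2:1 spreading — at depth z the loaded area has grown by z in each plan dimension:
qB²/(B+z)² = Δσ_z ⇒ z = B(√(q/Δσ_z) − 1) = 5.4×(√(270/116) − 1) = 2.838 m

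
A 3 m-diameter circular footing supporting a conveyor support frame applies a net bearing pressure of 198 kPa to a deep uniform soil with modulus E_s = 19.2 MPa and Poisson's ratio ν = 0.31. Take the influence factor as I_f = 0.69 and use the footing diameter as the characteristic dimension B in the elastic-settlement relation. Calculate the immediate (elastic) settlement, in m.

Immediate (elastic) settlement: S_e = q·B·(1−ν²)/E_s · I_f.
E_s = 19.2 MPa = 19200 kPa.
S_e = 198 × 3 × (1 − 0.31²) / 19200 × 0.69
    = 198 × 3 × 0.9039 / 19200 × 0.69
    = 0.0193 m

S_e ≈ 0.0193 m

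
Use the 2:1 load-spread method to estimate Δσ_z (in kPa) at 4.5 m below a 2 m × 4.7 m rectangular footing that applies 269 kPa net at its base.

By the 2:1 method the load spreads at 1 horizontal : 2 vertical, so at depth z the loaded area has grown by z in each plan dimension:
Δσ = qBL/((B+z)(L+z)) = 269×2×4.7/((2+4.5)(4.7+4.5)) = 42.284 kPa

Δσ_z ≈ 42.3 kPa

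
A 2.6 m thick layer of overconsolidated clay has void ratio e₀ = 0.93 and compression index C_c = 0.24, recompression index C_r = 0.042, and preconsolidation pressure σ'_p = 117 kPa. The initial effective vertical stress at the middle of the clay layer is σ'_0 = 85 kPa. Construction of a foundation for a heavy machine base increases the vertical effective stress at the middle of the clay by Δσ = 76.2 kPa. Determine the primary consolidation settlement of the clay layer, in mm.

Final effective stress: σ'_f = 85 + 76.2 = 161.2 kPa.
σ'_f = 161.2 > σ'_p = 117 kPa, so the stress path crosses the preconsolidation pressure — recompression up to σ'_p, then virgin compression beyond:
S_c = H/(1+e₀)·[C_r·log₁₀(σ'_p/σ'_0) + C_c·log₁₀(σ'_f/σ'_p)]
    = 2.6/1.93 × [0.042×log₁₀(117/85) + 0.24×log₁₀(161.2/117)]
    = 1.3472 × [0.0058282 + 0.033403] = 0.05285 m

S_c ≈ 52.9 mm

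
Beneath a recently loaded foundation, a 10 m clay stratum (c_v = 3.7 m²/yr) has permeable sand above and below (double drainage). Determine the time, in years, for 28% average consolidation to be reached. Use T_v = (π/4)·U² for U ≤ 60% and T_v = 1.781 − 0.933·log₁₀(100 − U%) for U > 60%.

Drainage path length: H_d = H/2 = 5 m (double drainage).
U ≤ 60%: T_v = (π/4)·U² = (π/4)×0.28² = 0.061575.
t = T_v·H_d²/c_v = 0.061575×5²/3.7 = 0.416 years.

t ≈ 0.416 years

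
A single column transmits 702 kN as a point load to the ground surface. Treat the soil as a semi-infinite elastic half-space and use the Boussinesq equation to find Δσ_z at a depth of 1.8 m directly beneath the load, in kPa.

Boussinesq vertical stress below a point load on an elastic half-space:
Δσ_z = 3P/(2πz²) · [1 + (r/z)²]^(−5/2)
r/z = 0/1.8 = 0; [1+(r/z)²]^(−5/2) = 1.
Δσ_z = 3×702/(2π×1.8²) × 1 = 103.45 × 1 = 103.5 kPa

Δσ_z ≈ 103 kPa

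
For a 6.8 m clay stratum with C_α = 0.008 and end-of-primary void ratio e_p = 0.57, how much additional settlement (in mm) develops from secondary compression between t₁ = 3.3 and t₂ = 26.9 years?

S_s ≈ 31.6 mm

Secondary compression: S_s = C_α·H/(1+e_p)·log₁₀(t₂/t₁)
S_s = 0.008×6.8/(1+0.57)×log₁₀(26.9/3.3)
    = 0.03465 × 0.9112 = 0.03157 m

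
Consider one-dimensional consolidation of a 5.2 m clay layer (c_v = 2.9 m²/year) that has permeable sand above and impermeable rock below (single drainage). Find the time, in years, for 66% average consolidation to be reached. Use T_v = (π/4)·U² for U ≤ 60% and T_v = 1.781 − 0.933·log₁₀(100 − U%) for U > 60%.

t ≈ 3.28 years

Drainage path length: H_d = H = 5.2 m (single drainage).
U > 60%: T_v = 1.781 − 0.933·log₁₀(100 − 66) = 0.35213.
t = T_v·H_d²/c_v = 0.35213×5.2²/2.9 = 3.283 years.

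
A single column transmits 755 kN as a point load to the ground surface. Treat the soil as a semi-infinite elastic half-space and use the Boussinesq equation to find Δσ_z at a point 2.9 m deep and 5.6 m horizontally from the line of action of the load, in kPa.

Boussinesq vertical stress below a point load on an elastic half-space:
Δσ_z = 3P/(2πz²) · [1 + (r/z)²]^(−5/2)
r/z = 5.6/2.9 = 1.931; [1+(r/z)²]^(−5/2) = 0.020564.
Δσ_z = 3×755/(2π×2.9²) × 0.020564 = 42.864 × 0.020564 = 0.8815 kPa

Δσ_z ≈ 0.881 kPa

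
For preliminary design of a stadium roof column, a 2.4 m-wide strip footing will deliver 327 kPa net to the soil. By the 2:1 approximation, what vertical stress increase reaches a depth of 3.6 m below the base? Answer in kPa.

By the 2:1 method the load spreads at 1 horizontal : 2 vertical, so at depth z the loaded area has grown by z in each plan dimension:
Δσ = qB/(B+z) = 327×2.4/(2.4+3.6) = 130.8 kPa

Δσ_z ≈ 131 kPa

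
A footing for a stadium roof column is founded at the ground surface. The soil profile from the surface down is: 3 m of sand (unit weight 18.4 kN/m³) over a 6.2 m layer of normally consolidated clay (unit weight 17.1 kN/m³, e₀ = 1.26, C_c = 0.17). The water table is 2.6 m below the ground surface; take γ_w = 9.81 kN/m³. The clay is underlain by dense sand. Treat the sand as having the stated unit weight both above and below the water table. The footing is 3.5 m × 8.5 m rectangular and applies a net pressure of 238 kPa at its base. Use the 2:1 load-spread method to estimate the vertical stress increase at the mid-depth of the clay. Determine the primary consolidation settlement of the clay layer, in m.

Mid-depth of clay below the ground surface: z = 3 + 6.2/2 = 6.1 m.
Total vertical stress at mid-clay: σ_v = 18.4×3 + 17.1×3.1 = 108.21 kPa.
Pore pressure: u = 9.81×(6.1 − 2.6) = 34.335 kPa.
Initial effective stress: σ'_0 = σ_v − u = 108.21 − 34.335 = 73.875 kPa.
Stress increase at mid-clay by the 2:1 spreading method:
Δσ = qBL/((B+z)(L+z)) = 238×3.5×8.5/((3.5+6.1)(8.5+6.1)) = 50.517 kPa
Final effective stress: σ'_f = σ'_0 + Δσ = 73.875 + 50.517 = 124.39 kPa.
Normally consolidated clay, so the full stress increment lies on the virgin compression line:
S_c = C_c·H/(1+e₀)·log₁₀(σ'_f/σ'_0) = 0.17×6.2/(1+1.26)×log₁₀(124.39/73.875)
    = 0.46637 × 0.22629 = 0.1055 m

S_c ≈ 0.106 m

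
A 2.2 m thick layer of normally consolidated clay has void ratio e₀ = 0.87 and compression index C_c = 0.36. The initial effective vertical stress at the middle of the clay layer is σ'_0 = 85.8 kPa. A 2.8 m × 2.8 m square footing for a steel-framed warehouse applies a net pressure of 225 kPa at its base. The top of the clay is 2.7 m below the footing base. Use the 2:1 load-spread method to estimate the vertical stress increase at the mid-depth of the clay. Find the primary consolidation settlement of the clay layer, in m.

S_c ≈ 0.0711 m

Mid-depth of clay below the footing base: z = 2.7 + 2.2/2 = 3.8 m.
Stress increase at mid-clay by the 2:1 spreading method:
Δσ = qBL/((B+z)(L+z)) = 225×2.8×2.8/((2.8+3.8)(2.8+3.8)) = 40.496 kPa
Final effective stress: σ'_f = σ'_0 + Δσ = 85.8 + 40.496 = 126.3 kPa.
Normally consolidated clay, so the full stress increment lies on the virgin compression line:
S_c = C_c·H/(1+e₀)·log₁₀(σ'_f/σ'_0) = 0.36×2.2/(1+0.87)×log₁₀(126.3/85.8)
    = 0.42353 × 0.16792 = 0.07112 m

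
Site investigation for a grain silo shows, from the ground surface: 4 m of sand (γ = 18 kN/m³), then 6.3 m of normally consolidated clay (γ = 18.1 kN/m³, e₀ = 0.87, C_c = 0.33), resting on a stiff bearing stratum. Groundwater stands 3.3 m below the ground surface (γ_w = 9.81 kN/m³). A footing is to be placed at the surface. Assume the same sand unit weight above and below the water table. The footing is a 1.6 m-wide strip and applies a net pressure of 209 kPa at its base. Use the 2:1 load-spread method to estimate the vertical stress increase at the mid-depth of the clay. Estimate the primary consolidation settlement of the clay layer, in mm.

Mid-depth of clay below the ground surface: z = 4 + 6.3/2 = 7.15 m.
Total vertical stress at mid-clay: σ_v = 18×4 + 18.1×3.15 = 129.01 kPa.
Pore pressure: u = 9.81×(7.15 − 3.3) = 37.769 kPa.
Initial effective stress: σ'_0 = σ_v − u = 129.01 − 37.769 = 91.241 kPa.
Stress increase at mid-clay by the 2:1 spreading method:
Δσ = qB/(B+z) = 209×1.6/(1.6+7.15) = 38.217 kPa
Final effective stress: σ'_f = σ'_0 + Δσ = 91.241 + 38.217 = 129.46 kPa.
Normally consolidated clay, so the full stress increment lies on the virgin compression line:
S_c = C_c·H/(1+e₀)·log₁₀(σ'_f/σ'_0) = 0.33×6.3/(1+0.87)×log₁₀(129.46/91.241)
    = 1.1118 × 0.15195 = 0.1689 m

S_c ≈ 169 mm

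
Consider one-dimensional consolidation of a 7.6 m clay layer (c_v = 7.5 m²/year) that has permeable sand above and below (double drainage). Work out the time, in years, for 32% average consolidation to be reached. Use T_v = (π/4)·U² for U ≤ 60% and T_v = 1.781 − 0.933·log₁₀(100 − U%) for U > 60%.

t ≈ 0.155 years

Drainage path length: H_d = H/2 = 3.8 m (double drainage).
U ≤ 60%: T_v = (π/4)·U² = (π/4)×0.32² = 0.080425.
t = T_v·H_d²/c_v = 0.080425×3.8²/7.5 = 0.1548 years.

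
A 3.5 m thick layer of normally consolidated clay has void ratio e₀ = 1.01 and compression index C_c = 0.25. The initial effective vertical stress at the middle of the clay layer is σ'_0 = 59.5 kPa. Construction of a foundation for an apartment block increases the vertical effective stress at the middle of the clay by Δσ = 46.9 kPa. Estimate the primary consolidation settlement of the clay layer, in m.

Final effective stress: σ'_f = σ'_0 + Δσ = 59.5 + 46.9 = 106.4 kPa.
Normally consolidated clay, so the full stress increment lies on the virgin compression line:
S_c = C_c·H/(1+e₀)·log₁₀(σ'_f/σ'_0) = 0.25×3.5/(1+1.01)×log₁₀(106.4/59.5)
    = 0.43532 × 0.25242 = 0.1099 m

S_c ≈ 0.11 m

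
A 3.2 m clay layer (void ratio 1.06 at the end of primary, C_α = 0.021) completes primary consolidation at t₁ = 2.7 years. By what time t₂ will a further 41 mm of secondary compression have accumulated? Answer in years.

S_s = C_α·H/(1+e_p)·log₁₀(t₂/t₁) ⇒ log₁₀(t₂/t₁) = S_s·(1+e_p)/(C_α·H).
log₁₀(t₂/t₁) = 0.041 × (1+1.06) / (0.021×3.2) = 1.257
t₂ = t₁ × 10^1.257 = 2.7 × 18.07 = 48.78 years

t₂ ≈ 48.8 years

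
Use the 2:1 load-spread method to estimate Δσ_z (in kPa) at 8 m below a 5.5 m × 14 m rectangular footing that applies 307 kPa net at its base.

By the 2:1 method the load spreads at 1 horizontal : 2 vertical, so at depth z the loaded area has grown by z in each plan dimension:
Δσ = qBL/((B+z)(L+z)) = 307×5.5×14/((5.5+8)(14+8)) = 79.593 kPa

Δσ_z ≈ 79.6 kPa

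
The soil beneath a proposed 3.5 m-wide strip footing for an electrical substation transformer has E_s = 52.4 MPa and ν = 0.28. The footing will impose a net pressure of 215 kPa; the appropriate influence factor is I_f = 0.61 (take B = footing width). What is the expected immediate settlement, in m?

S_e ≈ 0.00807 m

Immediate (elastic) settlement: S_e = q·B·(1−ν²)/E_s · I_f.
E_s = 52.4 MPa = 52400 kPa.
S_e = 215 × 3.5 × (1 − 0.28²) / 52400 × 0.61
    = 215 × 3.5 × 0.9216 / 52400 × 0.61
    = 0.008073 m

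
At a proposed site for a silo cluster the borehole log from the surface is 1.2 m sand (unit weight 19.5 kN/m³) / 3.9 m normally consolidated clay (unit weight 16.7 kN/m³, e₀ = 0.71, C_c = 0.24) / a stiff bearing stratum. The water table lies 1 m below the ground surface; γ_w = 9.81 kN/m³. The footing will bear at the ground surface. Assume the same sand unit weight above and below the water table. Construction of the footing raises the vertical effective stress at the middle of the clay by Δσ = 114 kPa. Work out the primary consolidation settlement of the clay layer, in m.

S_c ≈ 0.345 m

Mid-depth of clay below the ground surface: z = 1.2 + 3.9/2 = 3.15 m.
Total vertical stress at mid-clay: σ_v = 19.5×1.2 + 16.7×1.95 = 55.965 kPa.
Pore pressure: u = 9.81×(3.15 − 1) = 21.091 kPa.
Initial effective stress: σ'_0 = σ_v − u = 55.965 − 21.091 = 34.874 kPa.
Final effective stress: σ'_f = σ'_0 + Δσ = 34.874 + 114 = 148.87 kPa.
Normally consolidated clay, so the full stress increment lies on the virgin compression line:
S_c = C_c·H/(1+e₀)·log₁₀(σ'_f/σ'_0) = 0.24×3.9/(1+0.71)×log₁₀(148.87/34.874)
    = 0.54737 × 0.63031 = 0.345 m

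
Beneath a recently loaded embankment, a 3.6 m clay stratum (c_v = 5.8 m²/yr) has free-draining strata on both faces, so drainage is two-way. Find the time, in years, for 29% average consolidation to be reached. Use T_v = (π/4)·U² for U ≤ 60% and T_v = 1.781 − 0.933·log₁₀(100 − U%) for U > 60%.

Drainage path length: H_d = H/2 = 1.8 m (double drainage).
U ≤ 60%: T_v = (π/4)·U² = (π/4)×0.29² = 0.066052.
t = T_v·H_d²/c_v = 0.066052×1.8²/5.8 = 0.0369 years.

t ≈ 0.0369 years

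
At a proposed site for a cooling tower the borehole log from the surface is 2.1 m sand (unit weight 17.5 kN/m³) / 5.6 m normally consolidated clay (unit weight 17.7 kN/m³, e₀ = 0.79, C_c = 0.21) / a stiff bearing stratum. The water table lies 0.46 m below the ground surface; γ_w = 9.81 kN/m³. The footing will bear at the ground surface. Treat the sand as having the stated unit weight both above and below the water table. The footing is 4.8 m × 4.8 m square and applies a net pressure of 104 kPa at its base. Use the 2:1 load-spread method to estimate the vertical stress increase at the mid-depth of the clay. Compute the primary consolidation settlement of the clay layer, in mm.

Mid-depth of clay below the ground surface: z = 2.1 + 5.6/2 = 4.9 m.
Total vertical stress at mid-clay: σ_v = 17.5×2.1 + 17.7×2.8 = 86.31 kPa.
Pore pressure: u = 9.81×(4.9 − 0.46) = 43.556 kPa.
Initial effective stress: σ'_0 = σ_v − u = 86.31 − 43.556 = 42.754 kPa.
Stress increase at mid-clay by the 2:1 spreading method:
Δσ = qBL/((B+z)(L+z)) = 104×4.8×4.8/((4.8+4.9)(4.8+4.9)) = 25.467 kPa
Final effective stress: σ'_f = σ'_0 + Δσ = 42.754 + 25.467 = 68.221 kPa.
Normally consolidated clay, so the full stress increment lies on the virgin compression line:
S_c = C_c·H/(1+e₀)·log₁₀(σ'_f/σ'_0) = 0.21×5.6/(1+0.79)×log₁₀(68.221/42.754)
    = 0.65698 × 0.20294 = 0.1333 m

S_c ≈ 133 mm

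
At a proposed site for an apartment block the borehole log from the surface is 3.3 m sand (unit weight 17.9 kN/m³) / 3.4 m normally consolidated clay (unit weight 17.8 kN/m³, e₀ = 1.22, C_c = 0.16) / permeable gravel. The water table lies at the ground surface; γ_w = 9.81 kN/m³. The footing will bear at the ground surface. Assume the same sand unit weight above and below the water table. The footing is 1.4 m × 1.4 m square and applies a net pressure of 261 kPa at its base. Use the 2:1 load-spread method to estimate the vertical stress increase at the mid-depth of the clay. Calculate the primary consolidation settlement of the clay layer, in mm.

Mid-depth of clay below the ground surface: z = 3.3 + 3.4/2 = 5 m.
Total vertical stress at mid-clay: σ_v = 17.9×3.3 + 17.8×1.7 = 89.33 kPa.
Pore pressure: u = 9.81×(5 − 0) = 49.05 kPa.
Initial effective stress: σ'_0 = σ_v − u = 89.33 − 49.05 = 40.28 kPa.
Stress increase at mid-clay by the 2:1 spreading method:
Δσ = qBL/((B+z)(L+z)) = 261×1.4×1.4/((1.4+5)(1.4+5)) = 12.489 kPa
Final effective stress: σ'_f = σ'_0 + Δσ = 40.28 + 12.489 = 52.769 kPa.
Normally consolidated clay, so the full stress increment lies on the virgin compression line:
S_c = C_c·H/(1+e₀)·log₁₀(σ'_f/σ'_0) = 0.16×3.4/(1+1.22)×log₁₀(52.769/40.28)
    = 0.24505 × 0.11729 = 0.02874 m

S_c ≈ 28.7 mm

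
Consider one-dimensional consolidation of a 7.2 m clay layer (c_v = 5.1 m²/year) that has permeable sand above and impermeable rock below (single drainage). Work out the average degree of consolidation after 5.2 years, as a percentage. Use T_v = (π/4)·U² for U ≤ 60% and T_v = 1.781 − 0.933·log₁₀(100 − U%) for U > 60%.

U ≈ 77.1 %

Drainage path length: H_d = H = 7.2 m (single drainage).
T_v = c_v·t/H_d² = 5.1×5.2/7.2² = 0.51157.
T_v = 0.51157 corresponds to the U > 60% branch:
U = 1 − 10^((1.781 − T_v)/0.933)/100 = 0.7706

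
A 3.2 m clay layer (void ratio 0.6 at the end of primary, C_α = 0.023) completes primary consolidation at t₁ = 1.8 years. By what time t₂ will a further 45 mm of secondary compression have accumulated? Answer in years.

t₂ ≈ 17.1 years

S_s = C_α·H/(1+e_p)·log₁₀(t₂/t₁) ⇒ log₁₀(t₂/t₁) = S_s·(1+e_p)/(C_α·H).
log₁₀(t₂/t₁) = 0.045 × (1+0.6) / (0.023×3.2) = 0.9783
t₂ = t₁ × 10^0.9783 = 1.8 × 9.512 = 17.12 years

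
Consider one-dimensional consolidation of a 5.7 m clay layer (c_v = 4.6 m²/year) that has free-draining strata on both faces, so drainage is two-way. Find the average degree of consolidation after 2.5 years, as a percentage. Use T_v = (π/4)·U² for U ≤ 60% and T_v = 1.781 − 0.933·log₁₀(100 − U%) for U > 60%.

Drainage path length: H_d = H/2 = 2.85 m (double drainage).
T_v = c_v·t/H_d² = 4.6×2.5/2.85² = 1.4158.
T_v = 1.4158 corresponds to the U > 60% branch:
U = 1 − 10^((1.781 − T_v)/0.933)/100 = 0.9754

U ≈ 97.5 %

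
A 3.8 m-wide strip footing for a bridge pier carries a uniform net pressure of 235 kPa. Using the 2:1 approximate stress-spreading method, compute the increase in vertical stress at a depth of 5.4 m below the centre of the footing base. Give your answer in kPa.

Δσ_z ≈ 97.1 kPa

By the 2:1 method the load spreads at 1 horizontal : 2 vertical, so at depth z the loaded area has grown by z in each plan dimension:
Δσ = qB/(B+z) = 235×3.8/(3.8+5.4) = 97.065 kPa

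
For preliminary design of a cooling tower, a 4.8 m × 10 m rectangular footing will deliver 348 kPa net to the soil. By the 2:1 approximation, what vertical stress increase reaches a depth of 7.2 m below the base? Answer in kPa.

By the 2:1 method the load spreads at 1 horizontal : 2 vertical, so at depth z the loaded area has grown by z in each plan dimension:
Δσ = qBL/((B+z)(L+z)) = 348×4.8×10/((4.8+7.2)(10+7.2)) = 80.93 kPa

Δσ_z ≈ 80.9 kPa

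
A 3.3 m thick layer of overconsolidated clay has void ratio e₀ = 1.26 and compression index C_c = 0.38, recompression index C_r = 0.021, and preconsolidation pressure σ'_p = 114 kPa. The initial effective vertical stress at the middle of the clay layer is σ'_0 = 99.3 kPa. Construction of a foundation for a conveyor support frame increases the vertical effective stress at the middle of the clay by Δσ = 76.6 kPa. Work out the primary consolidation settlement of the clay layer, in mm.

Final effective stress: σ'_f = 99.3 + 76.6 = 175.9 kPa.
σ'_f = 175.9 > σ'_p = 114 kPa, so the stress path crosses the preconsolidation pressure — recompression up to σ'_p, then virgin compression beyond:
S_c = H/(1+e₀)·[C_r·log₁₀(σ'_p/σ'_0) + C_c·log₁₀(σ'_f/σ'_p)]
    = 3.3/2.26 × [0.021×log₁₀(114/99.3) + 0.38×log₁₀(175.9/114)]
    = 1.4602 × [0.0012591 + 0.071577] = 0.1064 m

S_c ≈ 106 mm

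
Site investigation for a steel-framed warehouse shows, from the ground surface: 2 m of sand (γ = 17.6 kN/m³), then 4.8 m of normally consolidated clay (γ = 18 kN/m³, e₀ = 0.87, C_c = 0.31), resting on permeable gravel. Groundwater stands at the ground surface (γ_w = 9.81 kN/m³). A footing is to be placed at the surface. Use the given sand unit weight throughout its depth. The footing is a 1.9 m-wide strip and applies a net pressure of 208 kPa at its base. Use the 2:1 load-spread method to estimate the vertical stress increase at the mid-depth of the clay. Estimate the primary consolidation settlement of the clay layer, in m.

Mid-depth of clay below the ground surface: z = 2 + 4.8/2 = 4.4 m.
Total vertical stress at mid-clay: σ_v = 17.6×2 + 18×2.4 = 78.4 kPa.
Pore pressure: u = 9.81×(4.4 − 0) = 43.164 kPa.
Initial effective stress: σ'_0 = σ_v − u = 78.4 − 43.164 = 35.236 kPa.
Stress increase at mid-clay by the 2:1 spreading method:
Δσ = qB/(B+z) = 208×1.9/(1.9+4.4) = 62.73 kPa
Final effective stress: σ'_f = σ'_0 + Δσ = 35.236 + 62.73 = 97.966 kPa.
Normally consolidated clay, so the full stress increment lies on the virgin compression line:
S_c = C_c·H/(1+e₀)·log₁₀(σ'_f/σ'_0) = 0.31×4.8/(1+0.87)×log₁₀(97.966/35.236)
    = 0.79572 × 0.44409 = 0.3534 m

S_c ≈ 0.353 m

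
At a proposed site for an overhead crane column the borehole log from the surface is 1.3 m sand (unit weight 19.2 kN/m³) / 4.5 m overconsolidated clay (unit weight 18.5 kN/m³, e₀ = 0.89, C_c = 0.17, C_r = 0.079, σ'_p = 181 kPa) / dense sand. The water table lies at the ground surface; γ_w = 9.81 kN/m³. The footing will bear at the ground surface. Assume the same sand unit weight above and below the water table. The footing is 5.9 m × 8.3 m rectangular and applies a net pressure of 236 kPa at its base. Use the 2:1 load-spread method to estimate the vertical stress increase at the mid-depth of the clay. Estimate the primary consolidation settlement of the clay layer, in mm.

S_c ≈ 118 mm

Mid-depth of clay below the ground surface: z = 1.3 + 4.5/2 = 3.55 m.
Total vertical stress at mid-clay: σ_v = 19.2×1.3 + 18.5×2.25 = 66.585 kPa.
Pore pressure: u = 9.81×(3.55 − 0) = 34.825 kPa.
Initial effective stress: σ'_0 = σ_v − u = 66.585 − 34.825 = 31.76 kPa.
Stress increase at mid-clay by the 2:1 spreading method:
Δσ = qBL/((B+z)(L+z)) = 236×5.9×8.3/((5.9+3.55)(8.3+3.55)) = 103.2 kPa
Final effective stress: σ'_f = 31.76 + 103.2 = 134.96 kPa.
σ'_f = 134.96 ≤ σ'_p = 181 kPa, so the clay remains overconsolidated and only the recompression index applies:
S_c = C_r·H/(1+e₀)·log₁₀(σ'_f/σ'_0) = 0.079×4.5/1.89×log₁₀(134.96/31.76)
    = 0.1881 × 0.62832 = 0.1182 m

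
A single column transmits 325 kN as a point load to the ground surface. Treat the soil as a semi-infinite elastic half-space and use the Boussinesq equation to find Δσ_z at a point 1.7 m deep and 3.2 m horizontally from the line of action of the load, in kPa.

Boussinesq vertical stress below a point load on an elastic half-space:
Δσ_z = 3P/(2πz²) · [1 + (r/z)²]^(−5/2)
r/z = 3.2/1.7 = 1.8824; [1+(r/z)²]^(−5/2) = 0.022729.
Δσ_z = 3×325/(2π×1.7²) × 0.022729 = 53.694 × 0.022729 = 1.22 kPa

Δσ_z ≈ 1.22 kPa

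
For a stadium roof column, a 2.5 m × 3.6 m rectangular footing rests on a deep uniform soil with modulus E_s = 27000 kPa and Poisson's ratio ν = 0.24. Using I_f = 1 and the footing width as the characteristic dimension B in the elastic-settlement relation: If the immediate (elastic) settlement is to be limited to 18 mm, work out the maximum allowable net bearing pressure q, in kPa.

q ≈ 206 kPa

S_e = q·B·(1−ν²)/E_s · I_f  ⇒  q = S_e·E_s / (B·(1−ν²)·I_f).
q = 0.018 × 27000 / (2.5 × 0.9424 × 1) = 206.3 kPa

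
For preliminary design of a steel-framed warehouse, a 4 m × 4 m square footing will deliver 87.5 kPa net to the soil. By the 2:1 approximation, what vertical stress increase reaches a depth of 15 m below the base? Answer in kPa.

By the 2:1 method the load spreads at 1 horizontal : 2 vertical, so at depth z the loaded area has grown by z in each plan dimension:
Δσ = qBL/((B+z)(L+z)) = 87.5×4×4/((4+15)(4+15)) = 3.8781 kPa

Δσ_z ≈ 3.88 kPa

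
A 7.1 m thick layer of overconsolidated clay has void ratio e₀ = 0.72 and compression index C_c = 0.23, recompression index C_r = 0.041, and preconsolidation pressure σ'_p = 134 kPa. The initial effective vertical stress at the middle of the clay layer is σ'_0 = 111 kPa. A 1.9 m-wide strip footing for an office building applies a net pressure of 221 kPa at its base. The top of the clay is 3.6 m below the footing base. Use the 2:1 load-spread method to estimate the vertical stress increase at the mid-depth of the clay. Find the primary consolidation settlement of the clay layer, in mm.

S_c ≈ 80.2 mm

Mid-depth of clay below the footing base: z = 3.6 + 7.1/2 = 7.15 m.
Stress increase at mid-clay by the 2:1 spreading method:
Δσ = qB/(B+z) = 221×1.9/(1.9+7.15) = 46.398 kPa
Final effective stress: σ'_f = 111 + 46.398 = 157.4 kPa.
σ'_f = 157.4 > σ'_p = 134 kPa, so the stress path crosses the preconsolidation pressure — recompression up to σ'_p, then virgin compression beyond:
S_c = H/(1+e₀)·[C_r·log₁₀(σ'_p/σ'_0) + C_c·log₁₀(σ'_f/σ'_p)]
    = 7.1/1.72 × [0.041×log₁₀(134/111) + 0.23×log₁₀(157.4/134)]
    = 4.1279 × [0.0033531 + 0.016077] = 0.08021 m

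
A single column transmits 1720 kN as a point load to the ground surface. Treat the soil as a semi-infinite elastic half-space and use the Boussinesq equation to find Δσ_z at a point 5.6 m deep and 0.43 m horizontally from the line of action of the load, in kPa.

Boussinesq vertical stress below a point load on an elastic half-space:
Δσ_z = 3P/(2πz²) · [1 + (r/z)²]^(−5/2)
r/z = 0.43/5.6 = 0.076786; [1+(r/z)²]^(−5/2) = 0.98541.
Δσ_z = 3×1720/(2π×5.6²) × 0.98541 = 26.187 × 0.98541 = 25.8 kPa

Δσ_z ≈ 25.8 kPa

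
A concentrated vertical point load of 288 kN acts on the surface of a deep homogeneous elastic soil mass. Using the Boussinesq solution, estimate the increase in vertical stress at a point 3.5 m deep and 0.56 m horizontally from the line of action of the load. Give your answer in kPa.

Boussinesq vertical stress below a point load on an elastic half-space:
Δσ_z = 3P/(2πz²) · [1 + (r/z)²]^(−5/2)
r/z = 0.56/3.5 = 0.16; [1+(r/z)²]^(−5/2) = 0.93876.
Δσ_z = 3×288/(2π×3.5²) × 0.93876 = 11.225 × 0.93876 = 10.54 kPa

Δσ_z ≈ 10.5 kPa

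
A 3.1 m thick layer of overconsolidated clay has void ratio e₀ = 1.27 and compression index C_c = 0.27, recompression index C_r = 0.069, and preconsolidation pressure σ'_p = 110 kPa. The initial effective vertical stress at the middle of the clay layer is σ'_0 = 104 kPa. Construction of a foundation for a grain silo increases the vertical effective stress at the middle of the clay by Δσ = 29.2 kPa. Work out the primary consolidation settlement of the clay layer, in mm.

S_c ≈ 32.9 mm

Final effective stress: σ'_f = 104 + 29.2 = 133.2 kPa.
σ'_f = 133.2 > σ'_p = 110 kPa, so the stress path crosses the preconsolidation pressure — recompression up to σ'_p, then virgin compression beyond:
S_c = H/(1+e₀)·[C_r·log₁₀(σ'_p/σ'_0) + C_c·log₁₀(σ'_f/σ'_p)]
    = 3.1/2.27 × [0.069×log₁₀(110/104) + 0.27×log₁₀(133.2/110)]
    = 1.3656 × [0.0016808 + 0.02244] = 0.03294 m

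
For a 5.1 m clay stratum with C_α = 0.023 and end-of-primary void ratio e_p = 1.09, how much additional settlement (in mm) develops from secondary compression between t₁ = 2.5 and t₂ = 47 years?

S_s ≈ 71.5 mm

Secondary compression: S_s = C_α·H/(1+e_p)·log₁₀(t₂/t₁)
S_s = 0.023×5.1/(1+1.09)×log₁₀(47/2.5)
    = 0.05612 × 1.274 = 0.07151 m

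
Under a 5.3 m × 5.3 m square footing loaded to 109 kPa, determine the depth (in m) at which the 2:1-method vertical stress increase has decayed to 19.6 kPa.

z ≈ 7.2 m

2:1 spreading — at depth z the loaded area has grown by z in each plan dimension:
qB²/(B+z)² = Δσ_z ⇒ z = B(√(q/Δσ_z) − 1) = 5.3×(√(109/19.6) − 1) = 7.199 m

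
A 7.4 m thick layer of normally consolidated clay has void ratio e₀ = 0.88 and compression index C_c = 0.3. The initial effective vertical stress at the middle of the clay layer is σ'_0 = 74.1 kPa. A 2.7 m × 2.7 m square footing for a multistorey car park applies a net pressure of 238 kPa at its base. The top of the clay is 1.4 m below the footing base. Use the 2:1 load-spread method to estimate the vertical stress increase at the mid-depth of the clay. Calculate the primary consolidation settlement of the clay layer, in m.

Mid-depth of clay below the footing base: z = 1.4 + 7.4/2 = 5.1 m.
Stress increase at mid-clay by the 2:1 spreading method:
Δσ = qBL/((B+z)(L+z)) = 238×2.7×2.7/((2.7+5.1)(2.7+5.1)) = 28.518 kPa
Final effective stress: σ'_f = σ'_0 + Δσ = 74.1 + 28.518 = 102.62 kPa.
Normally consolidated clay, so the full stress increment lies on the virgin compression line:
S_c = C_c·H/(1+e₀)·log₁₀(σ'_f/σ'_0) = 0.3×7.4/(1+0.88)×log₁₀(102.62/74.1)
    = 1.1809 × 0.14141 = 0.167 m

S_c ≈ 0.167 m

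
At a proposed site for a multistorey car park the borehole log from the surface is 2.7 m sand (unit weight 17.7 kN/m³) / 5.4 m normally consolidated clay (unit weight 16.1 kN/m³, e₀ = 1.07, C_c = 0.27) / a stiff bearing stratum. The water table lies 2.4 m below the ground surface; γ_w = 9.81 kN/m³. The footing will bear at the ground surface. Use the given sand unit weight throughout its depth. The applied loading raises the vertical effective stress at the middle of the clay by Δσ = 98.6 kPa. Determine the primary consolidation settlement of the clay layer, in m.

Mid-depth of clay below the ground surface: z = 2.7 + 5.4/2 = 5.4 m.
Total vertical stress at mid-clay: σ_v = 17.7×2.7 + 16.1×2.7 = 91.26 kPa.
Pore pressure: u = 9.81×(5.4 − 2.4) = 29.43 kPa.
Initial effective stress: σ'_0 = σ_v − u = 91.26 − 29.43 = 61.83 kPa.
Final effective stress: σ'_f = σ'_0 + Δσ = 61.83 + 98.6 = 160.43 kPa.
Normally consolidated clay, so the full stress increment lies on the virgin compression line:
S_c = C_c·H/(1+e₀)·log₁₀(σ'_f/σ'_0) = 0.27×5.4/(1+1.07)×log₁₀(160.43/61.83)
    = 0.70435 × 0.41409 = 0.2917 m

S_c ≈ 0.292 m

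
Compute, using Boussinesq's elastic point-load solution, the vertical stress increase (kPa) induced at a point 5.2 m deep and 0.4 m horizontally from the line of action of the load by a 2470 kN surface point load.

Boussinesq vertical stress below a point load on an elastic half-space:
Δσ_z = 3P/(2πz²) · [1 + (r/z)²]^(−5/2)
r/z = 0.4/5.2 = 0.076923; [1+(r/z)²]^(−5/2) = 0.98536.
Δσ_z = 3×2470/(2π×5.2²) × 0.98536 = 43.615 × 0.98536 = 42.98 kPa

Δσ_z ≈ 43 kPa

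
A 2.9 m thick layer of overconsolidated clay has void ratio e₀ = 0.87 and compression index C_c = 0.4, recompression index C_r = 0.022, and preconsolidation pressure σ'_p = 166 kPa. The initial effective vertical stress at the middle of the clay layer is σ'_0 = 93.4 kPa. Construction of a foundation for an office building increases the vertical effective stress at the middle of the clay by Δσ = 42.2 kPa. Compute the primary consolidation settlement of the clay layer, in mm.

S_c ≈ 5.52 mm

Final effective stress: σ'_f = 93.4 + 42.2 = 135.6 kPa.
σ'_f = 135.6 ≤ σ'_p = 166 kPa, so the clay remains overconsolidated and only the recompression index applies:
S_c = C_r·H/(1+e₀)·log₁₀(σ'_f/σ'_0) = 0.022×2.9/1.87×log₁₀(135.6/93.4)
    = 0.034118 × 0.16191 = 0.005524 m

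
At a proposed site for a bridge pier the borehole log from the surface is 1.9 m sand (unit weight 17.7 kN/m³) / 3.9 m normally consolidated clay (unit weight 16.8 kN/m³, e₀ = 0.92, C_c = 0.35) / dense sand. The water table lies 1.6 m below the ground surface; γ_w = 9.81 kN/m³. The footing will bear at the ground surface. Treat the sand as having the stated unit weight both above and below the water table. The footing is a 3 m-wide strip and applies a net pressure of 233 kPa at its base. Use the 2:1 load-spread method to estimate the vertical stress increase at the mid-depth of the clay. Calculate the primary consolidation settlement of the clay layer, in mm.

Mid-depth of clay below the ground surface: z = 1.9 + 3.9/2 = 3.85 m.
Total vertical stress at mid-clay: σ_v = 17.7×1.9 + 16.8×1.95 = 66.39 kPa.
Pore pressure: u = 9.81×(3.85 − 1.6) = 22.073 kPa.
Initial effective stress: σ'_0 = σ_v − u = 66.39 − 22.073 = 44.317 kPa.
Stress increase at mid-clay by the 2:1 spreading method:
Δσ = qB/(B+z) = 233×3/(3+3.85) = 102.04 kPa
Final effective stress: σ'_f = σ'_0 + Δσ = 44.317 + 102.04 = 146.36 kPa.
Normally consolidated clay, so the full stress increment lies on the virgin compression line:
S_c = C_c·H/(1+e₀)·log₁₀(σ'_f/σ'_0) = 0.35×3.9/(1+0.92)×log₁₀(146.36/44.317)
    = 0.71094 × 0.51885 = 0.3689 m

S_c ≈ 369 mm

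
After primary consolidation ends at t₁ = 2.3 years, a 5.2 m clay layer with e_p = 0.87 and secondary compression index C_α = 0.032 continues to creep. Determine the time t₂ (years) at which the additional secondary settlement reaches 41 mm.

S_s = C_α·H/(1+e_p)·log₁₀(t₂/t₁) ⇒ log₁₀(t₂/t₁) = S_s·(1+e_p)/(C_α·H).
log₁₀(t₂/t₁) = 0.041 × (1+0.87) / (0.032×5.2) = 0.4608
t₂ = t₁ × 10^0.4608 = 2.3 × 2.889 = 6.645 years

t₂ ≈ 6.64 years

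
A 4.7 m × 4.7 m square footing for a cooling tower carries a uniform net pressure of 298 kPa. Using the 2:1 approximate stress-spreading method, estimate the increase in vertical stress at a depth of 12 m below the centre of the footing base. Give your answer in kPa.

By the 2:1 method the load spreads at 1 horizontal : 2 vertical, so at depth z the loaded area has grown by z in each plan dimension:
Δσ = qBL/((B+z)(L+z)) = 298×4.7×4.7/((4.7+12)(4.7+12)) = 23.604 kPa

Δσ_z ≈ 23.6 kPa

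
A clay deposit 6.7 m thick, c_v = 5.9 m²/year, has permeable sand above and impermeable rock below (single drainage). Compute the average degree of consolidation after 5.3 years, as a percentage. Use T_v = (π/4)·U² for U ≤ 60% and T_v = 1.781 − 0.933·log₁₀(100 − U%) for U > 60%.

Drainage path length: H_d = H = 6.7 m (single drainage).
T_v = c_v·t/H_d² = 5.9×5.3/6.7² = 0.69659.
T_v = 0.69659 corresponds to the U > 60% branch:
U = 1 − 10^((1.781 − T_v)/0.933)/100 = 0.8547

U ≈ 85.5 %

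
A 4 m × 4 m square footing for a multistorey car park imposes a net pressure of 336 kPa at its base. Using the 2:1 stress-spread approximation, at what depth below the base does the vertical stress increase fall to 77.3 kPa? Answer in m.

z ≈ 4.34 m

2:1 spreading — at depth z the loaded area has grown by z in each plan dimension:
qB²/(B+z)² = Δσ_z ⇒ z = B(√(q/Δσ_z) − 1) = 4×(√(336/77.3) − 1) = 4.339 m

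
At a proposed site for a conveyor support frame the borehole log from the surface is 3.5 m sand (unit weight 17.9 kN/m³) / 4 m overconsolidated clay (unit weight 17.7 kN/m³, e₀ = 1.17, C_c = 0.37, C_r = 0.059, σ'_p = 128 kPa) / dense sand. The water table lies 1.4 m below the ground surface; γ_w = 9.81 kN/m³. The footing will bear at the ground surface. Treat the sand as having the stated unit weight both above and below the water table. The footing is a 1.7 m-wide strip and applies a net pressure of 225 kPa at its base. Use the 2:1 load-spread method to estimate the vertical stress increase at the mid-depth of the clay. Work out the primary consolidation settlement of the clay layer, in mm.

S_c ≈ 30.8 mm

Mid-depth of clay below the ground surface: z = 3.5 + 4/2 = 5.5 m.
Total vertical stress at mid-clay: σ_v = 17.9×3.5 + 17.7×2 = 98.05 kPa.
Pore pressure: u = 9.81×(5.5 − 1.4) = 40.221 kPa.
Initial effective stress: σ'_0 = σ_v − u = 98.05 − 40.221 = 57.829 kPa.
Stress increase at mid-clay by the 2:1 spreading method:
Δσ = qB/(B+z) = 225×1.7/(1.7+5.5) = 53.125 kPa
Final effective stress: σ'_f = 57.829 + 53.125 = 110.95 kPa.
σ'_f = 110.95 ≤ σ'_p = 128 kPa, so the clay remains overconsolidated and only the recompression index applies:
S_c = C_r·H/(1+e₀)·log₁₀(σ'_f/σ'_0) = 0.059×4/2.17×log₁₀(110.95/57.829)
    = 0.10875 × 0.28298 = 0.03078 m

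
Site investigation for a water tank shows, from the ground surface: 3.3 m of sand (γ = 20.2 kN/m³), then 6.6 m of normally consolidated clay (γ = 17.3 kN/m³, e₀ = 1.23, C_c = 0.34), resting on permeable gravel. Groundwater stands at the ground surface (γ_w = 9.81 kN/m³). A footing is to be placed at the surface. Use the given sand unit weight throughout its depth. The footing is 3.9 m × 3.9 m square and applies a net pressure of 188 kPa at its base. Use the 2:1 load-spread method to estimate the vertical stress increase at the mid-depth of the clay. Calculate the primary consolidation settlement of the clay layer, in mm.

Mid-depth of clay below the ground surface: z = 3.3 + 6.6/2 = 6.6 m.
Total vertical stress at mid-clay: σ_v = 20.2×3.3 + 17.3×3.3 = 123.75 kPa.
Pore pressure: u = 9.81×(6.6 − 0) = 64.746 kPa.
Initial effective stress: σ'_0 = σ_v − u = 123.75 − 64.746 = 59.004 kPa.
Stress increase at mid-clay by the 2:1 spreading method:
Δσ = qBL/((B+z)(L+z)) = 188×3.9×3.9/((3.9+6.6)(3.9+6.6)) = 25.936 kPa
Final effective stress: σ'_f = σ'_0 + Δσ = 59.004 + 25.936 = 84.94 kPa.
Normally consolidated clay, so the full stress increment lies on the virgin compression line:
S_c = C_c·H/(1+e₀)·log₁₀(σ'_f/σ'_0) = 0.34×6.6/(1+1.23)×log₁₀(84.94/59.004)
    = 1.0063 × 0.15823 = 0.1592 m

S_c ≈ 159 mm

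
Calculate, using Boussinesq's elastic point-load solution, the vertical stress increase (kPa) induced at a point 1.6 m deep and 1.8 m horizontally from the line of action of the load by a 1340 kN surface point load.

Boussinesq vertical stress below a point load on an elastic half-space:
Δσ_z = 3P/(2πz²) · [1 + (r/z)²]^(−5/2)
r/z = 1.8/1.6 = 1.125; [1+(r/z)²]^(−5/2) = 0.12943.
Δσ_z = 3×1340/(2π×1.6²) × 0.12943 = 249.92 × 0.12943 = 32.35 kPa

Δσ_z ≈ 32.3 kPa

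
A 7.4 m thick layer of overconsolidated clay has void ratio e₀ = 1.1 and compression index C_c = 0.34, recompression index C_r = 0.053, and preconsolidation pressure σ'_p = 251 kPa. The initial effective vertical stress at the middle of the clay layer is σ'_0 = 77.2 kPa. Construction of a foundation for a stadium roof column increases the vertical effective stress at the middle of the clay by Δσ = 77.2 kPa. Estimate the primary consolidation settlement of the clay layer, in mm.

Final effective stress: σ'_f = 77.2 + 77.2 = 154.4 kPa.
σ'_f = 154.4 ≤ σ'_p = 251 kPa, so the clay remains overconsolidated and only the recompression index applies:
S_c = C_r·H/(1+e₀)·log₁₀(σ'_f/σ'_0) = 0.053×7.4/2.1×log₁₀(154.4/77.2)
    = 0.18676 × 0.30103 = 0.05622 m

S_c ≈ 56.2 mm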